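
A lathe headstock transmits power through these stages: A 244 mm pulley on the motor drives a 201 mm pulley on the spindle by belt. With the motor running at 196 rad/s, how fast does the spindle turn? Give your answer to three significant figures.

238 rad/s

Belt: ratio = 201/244 = 0.82377, so the spindle turns at 196 / 0.82377 = 237.93 rad/s.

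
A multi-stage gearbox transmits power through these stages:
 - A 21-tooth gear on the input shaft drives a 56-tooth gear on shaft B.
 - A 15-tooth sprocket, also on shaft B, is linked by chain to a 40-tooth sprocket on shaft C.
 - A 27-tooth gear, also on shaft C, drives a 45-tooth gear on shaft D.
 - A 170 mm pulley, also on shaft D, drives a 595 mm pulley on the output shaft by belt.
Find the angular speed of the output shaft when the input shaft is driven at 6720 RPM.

the input shaft → shaft B (gear mesh, 56/21): 6720 ÷ 2.6667 = 2520 RPM
shaft B → shaft C (chain, 40/15): 2520 ÷ 2.6667 = 945 RPM
shaft C → shaft D (gear mesh, 45/27): 945 ÷ 1.6667 = 567 RPM
shaft D → the output shaft (belt, 595/170): 567 ÷ 3.5 = 162 RPM

162 RPM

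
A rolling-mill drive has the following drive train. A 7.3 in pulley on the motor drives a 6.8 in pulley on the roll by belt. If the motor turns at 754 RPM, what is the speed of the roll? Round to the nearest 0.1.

belt 6.8/7.3 = 0.93151 → 754/0.93151 = 809.44 RPM

809.4 RPM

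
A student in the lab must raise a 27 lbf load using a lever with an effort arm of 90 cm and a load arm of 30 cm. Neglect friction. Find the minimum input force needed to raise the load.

Lever MA = effort arm / load arm = 90/30 = 3.
Effort = load / MA = 27 / 3 = 9 lbf.

9 lbf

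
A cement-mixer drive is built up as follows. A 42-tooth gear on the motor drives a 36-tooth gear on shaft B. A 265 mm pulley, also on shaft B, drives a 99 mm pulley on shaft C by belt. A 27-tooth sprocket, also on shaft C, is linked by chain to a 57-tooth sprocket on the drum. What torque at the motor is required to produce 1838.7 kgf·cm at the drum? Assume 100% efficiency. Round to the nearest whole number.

Overall ratio R = 0.85714 × 0.37358 × 2.1111 = 0.67601.
Input torque = output torque / R = 1838.7 / 0.67601 = 2719.9 kgf·cm.

2720 kgf·cm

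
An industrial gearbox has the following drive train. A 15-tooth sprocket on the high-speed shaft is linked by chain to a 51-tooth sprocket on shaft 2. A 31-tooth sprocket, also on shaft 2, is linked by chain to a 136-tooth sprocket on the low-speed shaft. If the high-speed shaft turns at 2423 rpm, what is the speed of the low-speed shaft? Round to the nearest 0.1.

162.4 rpm

Chain: ratio = 51/15 = 3.4, so shaft 2 turns at 2423 / 3.4 = 712.65 rpm.
Chain: ratio = 136/31 = 4.3871, so the low-speed shaft turns at 712.65 / 4.3871 = 162.44 rpm.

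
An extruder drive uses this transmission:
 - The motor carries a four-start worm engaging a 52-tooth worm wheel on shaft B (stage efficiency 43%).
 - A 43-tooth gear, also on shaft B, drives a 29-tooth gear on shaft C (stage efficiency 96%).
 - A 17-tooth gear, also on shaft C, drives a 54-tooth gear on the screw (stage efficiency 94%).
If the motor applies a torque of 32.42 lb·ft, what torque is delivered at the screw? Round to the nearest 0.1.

worm 52/4 = 13 → τ = 32.42·13·0.43 = 181.23 lb·ft
gear mesh 29/43 = 0.67442 → τ = 181.23·0.67442·0.96 = 117.33 lb·ft
gear mesh 54/17 = 3.1765 → τ = 117.33·3.1765·0.94 = 350.35 lb·ft

350.3 lb·ft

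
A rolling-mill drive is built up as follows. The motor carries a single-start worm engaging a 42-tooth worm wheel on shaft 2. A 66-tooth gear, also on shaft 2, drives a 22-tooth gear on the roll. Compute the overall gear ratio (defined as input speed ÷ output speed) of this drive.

Each stage contributes driven/driver: worm 42/1 = 42, gear mesh 22/66 = 0.33333.
Overall: 42 × 0.33333 = 14.

14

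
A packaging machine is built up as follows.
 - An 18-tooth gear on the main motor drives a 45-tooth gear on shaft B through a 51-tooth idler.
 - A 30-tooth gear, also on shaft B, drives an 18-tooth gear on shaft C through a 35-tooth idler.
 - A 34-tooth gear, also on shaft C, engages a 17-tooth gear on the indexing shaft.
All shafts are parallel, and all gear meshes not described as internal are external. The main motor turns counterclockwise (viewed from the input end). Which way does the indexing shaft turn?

clockwise

the main motor → shaft B: driver → idler → driven is 2 external meshes, 2 reversals → CCW.
shaft B → shaft C: driver → idler → driven is 2 external meshes, 2 reversals → CCW.
shaft C → the indexing shaft: external mesh, 1 reversal → CW.
5 reversals in total — an odd number — so the indexing shaft turns opposite to the main motor.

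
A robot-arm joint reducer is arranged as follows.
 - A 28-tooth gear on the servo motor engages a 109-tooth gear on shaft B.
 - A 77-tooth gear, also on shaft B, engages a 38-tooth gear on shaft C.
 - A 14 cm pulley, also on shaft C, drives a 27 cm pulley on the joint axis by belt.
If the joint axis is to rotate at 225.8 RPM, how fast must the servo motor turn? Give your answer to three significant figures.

837 RPM

Overall ratio R = 3.8929 × 0.49351 × 1.9286 = 3.7051.
Required input speed = output speed × R = 225.8 × 3.7051 = 836.61 RPM.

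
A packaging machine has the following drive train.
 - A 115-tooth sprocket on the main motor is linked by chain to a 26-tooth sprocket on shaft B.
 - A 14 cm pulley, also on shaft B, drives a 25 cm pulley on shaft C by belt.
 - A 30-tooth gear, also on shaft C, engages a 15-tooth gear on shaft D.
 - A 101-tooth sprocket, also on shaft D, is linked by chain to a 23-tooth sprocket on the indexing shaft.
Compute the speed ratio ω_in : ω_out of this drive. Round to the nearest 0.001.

Each stage contributes driven/driver: chain 26/115 = 0.22609, belt 25/14 = 1.7857, gear mesh 15/30 = 0.5, chain 23/101 = 0.22772.
Overall: 0.22609 × 1.7857 × 0.5 × 0.22772 = 0.045969.

0.046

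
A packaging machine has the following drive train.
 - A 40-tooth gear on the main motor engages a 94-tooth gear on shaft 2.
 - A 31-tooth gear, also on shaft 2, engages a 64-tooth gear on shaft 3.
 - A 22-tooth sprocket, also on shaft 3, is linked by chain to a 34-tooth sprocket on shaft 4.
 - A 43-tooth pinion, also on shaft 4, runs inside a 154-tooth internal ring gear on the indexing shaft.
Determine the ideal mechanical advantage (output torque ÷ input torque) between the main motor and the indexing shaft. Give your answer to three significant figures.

26.9

Each stage contributes driven/driver: gear mesh 94/40 = 2.35, gear mesh 64/31 = 2.0645, chain 34/22 = 1.5455, internal gear 154/43 = 3.5814.
Overall: 2.35 × 2.0645 × 1.5455 × 3.5814 = 26.853.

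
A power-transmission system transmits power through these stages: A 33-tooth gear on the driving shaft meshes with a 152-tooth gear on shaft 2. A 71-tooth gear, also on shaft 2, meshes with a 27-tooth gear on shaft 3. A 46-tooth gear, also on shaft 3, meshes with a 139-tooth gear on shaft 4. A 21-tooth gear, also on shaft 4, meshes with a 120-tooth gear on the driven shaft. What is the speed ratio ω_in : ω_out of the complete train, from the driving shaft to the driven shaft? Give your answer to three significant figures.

Each stage contributes driven/driver: gear mesh 152/33 = 4.6061, gear mesh 27/71 = 0.38028, gear mesh 139/46 = 3.0217, gear mesh 120/21 = 5.7143.
Overall: 4.6061 × 0.38028 × 3.0217 × 5.7143 = 30.245.

30.2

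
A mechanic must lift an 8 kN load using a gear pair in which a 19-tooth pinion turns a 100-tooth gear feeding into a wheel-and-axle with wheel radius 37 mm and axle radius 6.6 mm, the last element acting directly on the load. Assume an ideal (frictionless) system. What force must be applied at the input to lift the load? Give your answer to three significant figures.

0.271 kN

Gear pair MA = 100/19 = 5.2632.
Wheel-and-axle MA = R/r = 37/6.6 = 5.6061.
Combined ideal MA = 5.2632 × 5.6061 = 29.506.
Effort = load / MA = 8 / 29.506 = 0.27114 kN.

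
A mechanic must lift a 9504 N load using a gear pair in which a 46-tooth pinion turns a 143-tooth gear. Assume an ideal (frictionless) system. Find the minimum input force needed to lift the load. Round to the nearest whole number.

Gear pair MA = 143/46 = 3.1087.
Effort = load / MA = 9504 / 3.1087 = 3057.2 N.

3057 N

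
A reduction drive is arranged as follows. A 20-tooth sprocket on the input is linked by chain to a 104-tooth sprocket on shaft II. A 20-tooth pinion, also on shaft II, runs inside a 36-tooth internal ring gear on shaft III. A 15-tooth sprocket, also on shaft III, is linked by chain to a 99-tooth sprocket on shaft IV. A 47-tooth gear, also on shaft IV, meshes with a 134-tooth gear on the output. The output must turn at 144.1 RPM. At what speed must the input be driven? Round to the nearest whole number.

Overall ratio R = 5.2 × 1.8 × 6.6 × 2.8511 = 176.13.
Required input speed = output speed × R = 144.1 × 176.13 = 25380 RPM.

25380 RPM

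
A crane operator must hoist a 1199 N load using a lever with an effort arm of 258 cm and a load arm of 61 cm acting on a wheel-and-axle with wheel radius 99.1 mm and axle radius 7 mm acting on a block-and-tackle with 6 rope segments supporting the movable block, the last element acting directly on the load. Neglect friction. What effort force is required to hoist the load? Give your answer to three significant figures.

3.34 N

Lever MA = effort arm / load arm = 258/61 = 4.2295.
Wheel-and-axle MA = R/r = 99.1/7 = 14.157.
Block-and-tackle MA = number of supporting rope parts = 6.
Combined ideal MA = 4.2295 × 14.157 × 6 = 359.27.
Effort = load / MA = 1199 / 359.27 = 3.3374 N.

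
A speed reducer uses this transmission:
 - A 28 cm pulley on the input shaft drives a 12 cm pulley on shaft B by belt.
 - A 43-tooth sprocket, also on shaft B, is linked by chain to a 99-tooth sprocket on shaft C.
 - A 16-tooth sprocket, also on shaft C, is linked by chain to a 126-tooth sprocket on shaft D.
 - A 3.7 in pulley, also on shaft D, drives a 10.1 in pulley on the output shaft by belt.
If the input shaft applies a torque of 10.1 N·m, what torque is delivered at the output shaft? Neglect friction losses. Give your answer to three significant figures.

214 N·m

belt 12/28 = 0.42857 → τ = 10.1·0.42857 = 4.3286 N·m
chain 99/43 = 2.3023 → τ = 4.3286·2.3023 = 9.9658 N·m
chain 126/16 = 7.875 → τ = 9.9658·7.875 = 78.481 N·m
belt 10.1/3.7 = 2.7297 → τ = 78.481·2.7297 = 214.23 N·m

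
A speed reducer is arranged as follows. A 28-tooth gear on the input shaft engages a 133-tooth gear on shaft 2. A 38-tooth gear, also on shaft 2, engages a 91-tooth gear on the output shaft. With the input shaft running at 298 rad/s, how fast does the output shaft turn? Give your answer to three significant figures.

26.2 rad/s

the input shaft → shaft 2 (gear mesh, 133/28): 298 ÷ 4.75 = 62.737 rad/s
shaft 2 → the output shaft (gear mesh, 91/38): 62.737 ÷ 2.3947 = 26.198 rad/s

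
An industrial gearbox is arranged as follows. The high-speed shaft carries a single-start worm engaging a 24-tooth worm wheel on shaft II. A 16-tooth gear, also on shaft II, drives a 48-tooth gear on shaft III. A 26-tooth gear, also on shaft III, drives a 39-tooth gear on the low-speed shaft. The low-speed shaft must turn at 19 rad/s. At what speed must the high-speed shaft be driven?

2052 rad/s

Overall ratio R = 24 × 3 × 1.5 = 108.
Required input speed = output speed × R = 19 × 108 = 2052 rad/s.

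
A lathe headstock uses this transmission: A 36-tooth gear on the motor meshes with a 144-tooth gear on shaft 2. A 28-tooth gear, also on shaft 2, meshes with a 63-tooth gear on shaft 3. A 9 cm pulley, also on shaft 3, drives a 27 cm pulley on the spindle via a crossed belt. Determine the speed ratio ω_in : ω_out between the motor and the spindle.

27

Each stage contributes driven/driver: gear mesh 144/36 = 4, gear mesh 63/28 = 2.25, belt 27/9 = 3.
Overall: 4 × 2.25 × 3 = 27.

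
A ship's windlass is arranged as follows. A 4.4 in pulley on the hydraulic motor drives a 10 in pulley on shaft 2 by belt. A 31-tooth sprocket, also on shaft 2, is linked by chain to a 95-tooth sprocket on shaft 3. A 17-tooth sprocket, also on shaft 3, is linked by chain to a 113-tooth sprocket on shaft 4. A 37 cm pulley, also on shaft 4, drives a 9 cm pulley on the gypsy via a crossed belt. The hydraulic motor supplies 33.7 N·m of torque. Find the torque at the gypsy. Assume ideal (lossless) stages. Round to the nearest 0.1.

379.5 N·m

belt 10/4.4 = 2.2727 → τ = 33.7·2.2727 = 76.591 N·m
chain 95/31 = 3.0645 → τ = 76.591·3.0645 = 234.71 N·m
chain 113/17 = 6.6471 → τ = 234.71·6.6471 = 1560.2 N·m
belt 9/37 = 0.24324 → τ = 1560.2·0.24324 = 379.5 N·m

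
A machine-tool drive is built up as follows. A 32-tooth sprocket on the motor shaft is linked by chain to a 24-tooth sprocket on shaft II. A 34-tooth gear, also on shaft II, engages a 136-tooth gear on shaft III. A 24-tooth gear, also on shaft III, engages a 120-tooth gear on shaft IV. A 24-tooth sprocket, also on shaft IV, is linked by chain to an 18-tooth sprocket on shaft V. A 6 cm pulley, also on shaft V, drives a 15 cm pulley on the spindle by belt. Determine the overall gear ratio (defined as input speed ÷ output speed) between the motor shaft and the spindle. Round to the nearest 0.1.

Each stage contributes driven/driver: chain 24/32 = 0.75, gear mesh 136/34 = 4, gear mesh 120/24 = 5, chain 18/24 = 0.75, belt 15/6 = 2.5.
Overall: 0.75 × 4 × 5 × 0.75 × 2.5 = 28.125.

28.1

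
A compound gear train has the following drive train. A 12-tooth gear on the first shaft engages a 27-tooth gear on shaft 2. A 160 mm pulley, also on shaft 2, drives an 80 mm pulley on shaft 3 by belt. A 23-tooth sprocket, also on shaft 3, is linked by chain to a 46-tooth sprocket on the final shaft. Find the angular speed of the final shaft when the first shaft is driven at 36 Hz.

the first shaft → shaft 2 (gear mesh, 27/12): 36 ÷ 2.25 = 16 Hz
shaft 2 → shaft 3 (belt, 80/160): 16 ÷ 0.5 = 32 Hz
shaft 3 → the final shaft (chain, 46/23): 32 ÷ 2 = 16 Hz

16 Hz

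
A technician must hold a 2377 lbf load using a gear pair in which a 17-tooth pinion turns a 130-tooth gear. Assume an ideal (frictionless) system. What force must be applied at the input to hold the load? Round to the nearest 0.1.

310.8 lbf

Gear pair MA = 130/17 = 7.6471.
Effort = load / MA = 2377 / 7.6471 = 310.84 lbf.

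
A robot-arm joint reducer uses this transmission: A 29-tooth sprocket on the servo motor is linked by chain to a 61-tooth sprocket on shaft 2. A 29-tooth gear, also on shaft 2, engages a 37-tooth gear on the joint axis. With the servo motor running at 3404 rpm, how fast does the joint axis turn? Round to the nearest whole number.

1268 rpm

Chain: ratio = 61/29 = 2.1034, so shaft 2 turns at 3404 / 2.1034 = 1618.3 rpm.
Gear mesh: ratio = 37/29 = 1.2759, so the joint axis turns at 1618.3 / 1.2759 = 1268.4 rpm.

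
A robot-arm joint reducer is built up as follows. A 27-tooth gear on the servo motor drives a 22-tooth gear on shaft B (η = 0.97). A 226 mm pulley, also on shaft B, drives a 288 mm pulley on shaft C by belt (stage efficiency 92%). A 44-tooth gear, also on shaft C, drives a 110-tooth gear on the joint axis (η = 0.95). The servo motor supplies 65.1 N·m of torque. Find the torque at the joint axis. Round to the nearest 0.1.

Gear mesh: ratio = 22/27 = 0.81481; torque at shaft B = 65.1 × 0.81481 × 0.97 = 51.453 N·m.
Belt: ratio = 288/226 = 1.2743; torque at shaft C = 51.453 × 1.2743 × 0.92 = 60.323 N·m.
Gear mesh: ratio = 110/44 = 2.5; torque at the joint axis = 60.323 × 2.5 × 0.95 = 143.27 N·m.

143.3 N·m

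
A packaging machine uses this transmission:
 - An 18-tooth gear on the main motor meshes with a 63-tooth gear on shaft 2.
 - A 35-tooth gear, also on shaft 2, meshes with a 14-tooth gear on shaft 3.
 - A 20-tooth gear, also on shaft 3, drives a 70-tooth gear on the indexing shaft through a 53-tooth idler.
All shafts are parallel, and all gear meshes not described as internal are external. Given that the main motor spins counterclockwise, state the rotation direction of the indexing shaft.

the main motor → shaft 2: external mesh, 1 reversal → CW.
shaft 2 → shaft 3: external mesh, 1 reversal → CCW.
shaft 3 → the indexing shaft: driver → idler → driven is 2 external meshes, 2 reversals → CCW.
4 reversals in total — an even number — so the indexing shaft turns the same way as the main motor.

counterclockwise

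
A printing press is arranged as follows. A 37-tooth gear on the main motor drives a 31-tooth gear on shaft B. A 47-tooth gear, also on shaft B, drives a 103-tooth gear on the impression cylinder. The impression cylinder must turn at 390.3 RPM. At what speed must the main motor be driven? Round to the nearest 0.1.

716.6 RPM

Overall ratio R = 0.83784 × 2.1915 = 1.8361.
Required input speed = output speed × R = 390.3 × 1.8361 = 716.63 RPM.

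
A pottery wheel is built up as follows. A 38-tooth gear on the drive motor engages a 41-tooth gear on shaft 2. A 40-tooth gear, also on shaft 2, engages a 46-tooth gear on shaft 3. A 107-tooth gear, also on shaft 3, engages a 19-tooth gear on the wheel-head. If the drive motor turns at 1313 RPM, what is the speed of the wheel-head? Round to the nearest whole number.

5959 RPM

the drive motor → shaft 2 (gear mesh, 41/38): 1313 ÷ 1.0789 = 1216.9 RPM
shaft 2 → shaft 3 (gear mesh, 46/40): 1216.9 ÷ 1.15 = 1058.2 RPM
shaft 3 → the wheel-head (gear mesh, 19/107): 1058.2 ÷ 0.17757 = 5959.3 RPM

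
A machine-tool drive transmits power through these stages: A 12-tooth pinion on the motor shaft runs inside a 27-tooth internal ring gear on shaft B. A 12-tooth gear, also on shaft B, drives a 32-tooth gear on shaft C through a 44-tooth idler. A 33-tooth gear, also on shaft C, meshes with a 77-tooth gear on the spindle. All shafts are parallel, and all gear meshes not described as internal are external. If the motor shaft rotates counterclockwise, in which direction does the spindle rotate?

the motor shaft → shaft B: internal mesh, same direction → CCW.
shaft B → shaft C: driver → idler → driven is 2 external meshes, 2 reversals → CCW.
shaft C → the spindle: external mesh, 1 reversal → CW.
3 reversals in total — an odd number — so the spindle turns opposite to the motor shaft.

clockwise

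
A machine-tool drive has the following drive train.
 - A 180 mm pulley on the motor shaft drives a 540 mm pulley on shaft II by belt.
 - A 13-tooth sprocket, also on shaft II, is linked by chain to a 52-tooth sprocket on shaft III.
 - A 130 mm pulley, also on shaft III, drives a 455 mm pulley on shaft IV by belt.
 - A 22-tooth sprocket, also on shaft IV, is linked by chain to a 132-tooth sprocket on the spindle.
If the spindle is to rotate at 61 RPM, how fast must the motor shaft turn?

Overall ratio R = 3 × 4 × 3.5 × 6 = 252.
Required input speed = output speed × R = 61 × 252 = 15372 RPM.

15372 RPM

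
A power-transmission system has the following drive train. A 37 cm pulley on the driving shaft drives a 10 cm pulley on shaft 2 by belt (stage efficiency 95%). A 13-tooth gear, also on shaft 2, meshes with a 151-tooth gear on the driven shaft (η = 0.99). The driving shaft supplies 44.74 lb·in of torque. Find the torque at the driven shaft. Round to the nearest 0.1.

132.1 lb·in

belt 10/37 = 0.27027 → τ = 44.74·0.27027·0.95 = 11.487 lb·in
gear mesh 151/13 = 11.615 → τ = 11.487·11.615·0.99 = 132.1 lb·in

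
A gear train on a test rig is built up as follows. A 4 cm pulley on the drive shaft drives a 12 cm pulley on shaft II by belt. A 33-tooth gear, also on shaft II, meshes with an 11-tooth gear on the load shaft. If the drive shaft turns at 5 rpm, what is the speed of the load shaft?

5 rpm

the drive shaft → shaft II (belt, 12/4): 5 ÷ 3 = 1.6667 rpm
shaft II → the load shaft (gear mesh, 11/33): 1.6667 ÷ 0.33333 = 5 rpm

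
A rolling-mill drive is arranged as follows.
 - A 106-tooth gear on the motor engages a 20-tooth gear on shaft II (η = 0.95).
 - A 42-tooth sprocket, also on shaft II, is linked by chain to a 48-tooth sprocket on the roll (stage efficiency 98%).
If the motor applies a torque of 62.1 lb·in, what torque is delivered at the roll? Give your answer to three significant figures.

12.5 lb·in

After the gear mesh (20/106): 62.1 × 0.18868 × 0.95 = 11.131 lb·in
After the chain (48/42): 11.131 × 1.1429 × 0.98 = 12.467 lb·in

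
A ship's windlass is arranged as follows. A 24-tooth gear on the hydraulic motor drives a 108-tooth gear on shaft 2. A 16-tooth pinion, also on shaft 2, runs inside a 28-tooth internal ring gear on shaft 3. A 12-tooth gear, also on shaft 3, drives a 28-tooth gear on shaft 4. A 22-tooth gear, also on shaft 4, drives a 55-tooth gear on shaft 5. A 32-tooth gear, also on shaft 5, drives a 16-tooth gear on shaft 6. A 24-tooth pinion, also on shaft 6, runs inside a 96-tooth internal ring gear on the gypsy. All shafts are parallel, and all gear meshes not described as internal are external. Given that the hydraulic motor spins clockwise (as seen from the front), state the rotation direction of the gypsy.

clockwise

the hydraulic motor → shaft 2: external mesh, 1 reversal → CCW.
shaft 2 → shaft 3: internal mesh, same direction → CCW.
shaft 3 → shaft 4: external mesh, 1 reversal → CW.
shaft 4 → shaft 5: external mesh, 1 reversal → CCW.
shaft 5 → shaft 6: external mesh, 1 reversal → CW.
shaft 6 → the gypsy: internal mesh, same direction → CW.
4 reversals in total — an even number — so the gypsy turns the same way as the hydraulic motor.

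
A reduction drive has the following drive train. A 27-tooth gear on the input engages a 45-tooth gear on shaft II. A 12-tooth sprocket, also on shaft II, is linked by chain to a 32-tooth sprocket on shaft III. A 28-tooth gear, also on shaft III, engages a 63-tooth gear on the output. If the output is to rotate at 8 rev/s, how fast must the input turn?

80 rev/s

Overall ratio R = 1.6667 × 2.6667 × 2.25 = 10.
Required input speed = output speed × R = 8 × 10 = 80 rev/s.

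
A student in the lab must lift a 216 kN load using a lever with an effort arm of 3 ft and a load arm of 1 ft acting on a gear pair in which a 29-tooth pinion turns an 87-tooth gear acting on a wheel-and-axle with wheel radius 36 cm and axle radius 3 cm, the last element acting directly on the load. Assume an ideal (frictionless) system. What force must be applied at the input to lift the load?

2 kN

Lever MA = effort arm / load arm = 3/1 = 3.
Gear pair MA = 87/29 = 3.
Wheel-and-axle MA = R/r = 36/3 = 12.
Combined ideal MA = 3 × 3 × 12 = 108.
Effort = load / MA = 216 / 108 = 2 kN.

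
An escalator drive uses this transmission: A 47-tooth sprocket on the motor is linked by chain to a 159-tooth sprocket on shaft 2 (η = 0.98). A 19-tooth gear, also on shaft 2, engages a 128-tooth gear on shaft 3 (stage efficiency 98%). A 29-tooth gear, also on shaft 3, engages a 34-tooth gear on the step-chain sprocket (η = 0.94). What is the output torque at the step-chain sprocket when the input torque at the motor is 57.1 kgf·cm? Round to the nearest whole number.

Chain: ratio = 159/47 = 3.383; torque at shaft 2 = 57.1 × 3.383 × 0.98 = 189.3 kgf·cm.
Gear mesh: ratio = 128/19 = 6.7368; torque at shaft 3 = 189.3 × 6.7368 × 0.98 = 1249.8 kgf·cm.
Gear mesh: ratio = 34/29 = 1.1724; torque at the step-chain sprocket = 1249.8 × 1.1724 × 0.94 = 1377.4 kgf·cm.

1377 kgf·cm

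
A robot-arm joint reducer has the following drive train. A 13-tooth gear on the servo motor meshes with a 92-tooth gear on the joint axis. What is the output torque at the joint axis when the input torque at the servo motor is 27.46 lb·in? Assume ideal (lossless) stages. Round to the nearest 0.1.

194.3 lb·in

gear mesh 92/13 = 7.0769 → τ = 27.46·7.0769 = 194.33 lb·in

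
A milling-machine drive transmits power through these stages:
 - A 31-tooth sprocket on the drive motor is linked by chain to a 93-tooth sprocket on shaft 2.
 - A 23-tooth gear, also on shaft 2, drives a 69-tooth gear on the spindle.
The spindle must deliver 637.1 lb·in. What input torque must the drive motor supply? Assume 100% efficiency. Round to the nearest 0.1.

Overall ratio R = 3 × 3 = 9.
Input torque = output torque / R = 637.1 / 9 = 70.789 lb·in.

70.8 lb·in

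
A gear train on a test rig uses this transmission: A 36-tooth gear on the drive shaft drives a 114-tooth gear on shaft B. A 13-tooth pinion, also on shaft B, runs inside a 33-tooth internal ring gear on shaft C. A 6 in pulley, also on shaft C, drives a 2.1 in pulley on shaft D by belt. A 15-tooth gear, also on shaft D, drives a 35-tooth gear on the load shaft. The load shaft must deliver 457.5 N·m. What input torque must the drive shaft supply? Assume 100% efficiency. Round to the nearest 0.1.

69.7 N·m

Overall ratio R = 3.1667 × 2.5385 × 0.35 × 2.3333 = 6.5647.
Input torque = output torque / R = 457.5 / 6.5647 = 69.69 N·m.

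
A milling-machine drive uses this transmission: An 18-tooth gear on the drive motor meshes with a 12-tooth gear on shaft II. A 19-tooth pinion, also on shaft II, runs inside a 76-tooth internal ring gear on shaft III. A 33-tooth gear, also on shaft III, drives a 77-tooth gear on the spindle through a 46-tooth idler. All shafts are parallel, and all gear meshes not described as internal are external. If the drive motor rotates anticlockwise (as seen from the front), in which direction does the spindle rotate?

clockwise

the drive motor → shaft II: external mesh, 1 reversal → CW.
shaft II → shaft III: internal mesh, same direction → CW.
shaft III → the spindle: driver → idler → driven is 2 external meshes, 2 reversals → CW.
3 reversals in total — an odd number — so the spindle turns opposite to the drive motor.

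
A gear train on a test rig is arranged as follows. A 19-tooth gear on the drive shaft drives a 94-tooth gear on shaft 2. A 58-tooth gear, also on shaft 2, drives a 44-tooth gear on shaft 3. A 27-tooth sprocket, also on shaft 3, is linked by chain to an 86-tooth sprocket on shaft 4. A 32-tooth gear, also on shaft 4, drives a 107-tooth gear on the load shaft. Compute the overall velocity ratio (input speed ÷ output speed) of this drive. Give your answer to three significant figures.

40.0

Each stage contributes driven/driver: gear mesh 94/19 = 4.9474, gear mesh 44/58 = 0.75862, chain 86/27 = 3.1852, gear mesh 107/32 = 3.3438.
Overall: 4.9474 × 0.75862 × 3.1852 × 3.3438 = 39.973.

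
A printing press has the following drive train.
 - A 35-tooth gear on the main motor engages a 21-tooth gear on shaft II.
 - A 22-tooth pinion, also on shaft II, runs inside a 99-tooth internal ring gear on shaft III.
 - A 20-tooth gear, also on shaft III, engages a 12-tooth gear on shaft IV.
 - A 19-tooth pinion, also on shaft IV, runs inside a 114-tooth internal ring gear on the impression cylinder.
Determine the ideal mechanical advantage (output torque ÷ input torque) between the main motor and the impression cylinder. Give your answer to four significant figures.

9.720

Each stage contributes driven/driver: gear mesh 21/35 = 0.6, internal gear 99/22 = 4.5, gear mesh 12/20 = 0.6, internal gear 114/19 = 6.
Overall: 0.6 × 4.5 × 0.6 × 6 = 9.72.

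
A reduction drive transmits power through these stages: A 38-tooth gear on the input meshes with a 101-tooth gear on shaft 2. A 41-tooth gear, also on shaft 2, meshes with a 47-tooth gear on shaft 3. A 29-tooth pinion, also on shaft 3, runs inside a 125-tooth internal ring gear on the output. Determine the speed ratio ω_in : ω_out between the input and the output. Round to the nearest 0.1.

13.1

Each stage contributes driven/driver: gear mesh 101/38 = 2.6579, gear mesh 47/41 = 1.1463, internal gear 125/29 = 4.3103.
Overall: 2.6579 × 1.1463 × 4.3103 = 13.133.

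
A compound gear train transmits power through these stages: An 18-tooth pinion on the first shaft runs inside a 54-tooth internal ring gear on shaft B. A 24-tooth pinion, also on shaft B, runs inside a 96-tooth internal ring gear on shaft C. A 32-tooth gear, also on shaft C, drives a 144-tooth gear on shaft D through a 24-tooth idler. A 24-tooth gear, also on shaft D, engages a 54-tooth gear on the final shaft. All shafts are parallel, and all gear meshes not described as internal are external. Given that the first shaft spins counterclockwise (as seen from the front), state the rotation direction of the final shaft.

clockwise

the first shaft → shaft B: internal mesh, same direction → CCW.
shaft B → shaft C: internal mesh, same direction → CCW.
shaft C → shaft D: driver → idler → driven is 2 external meshes, 2 reversals → CCW.
shaft D → the final shaft: external mesh, 1 reversal → CW.
3 reversals in total — an odd number — so the final shaft turns opposite to the first shaft.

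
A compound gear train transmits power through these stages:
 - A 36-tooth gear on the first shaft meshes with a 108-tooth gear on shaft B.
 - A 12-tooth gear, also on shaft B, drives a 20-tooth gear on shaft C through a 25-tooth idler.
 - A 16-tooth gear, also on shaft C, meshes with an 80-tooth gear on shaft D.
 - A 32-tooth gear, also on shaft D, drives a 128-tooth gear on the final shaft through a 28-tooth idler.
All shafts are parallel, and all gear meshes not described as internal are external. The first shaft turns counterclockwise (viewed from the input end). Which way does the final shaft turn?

the first shaft → shaft B: external mesh, 1 reversal → CW.
shaft B → shaft C: driver → idler → driven is 2 external meshes, 2 reversals → CW.
shaft C → shaft D: external mesh, 1 reversal → CCW.
shaft D → the final shaft: driver → idler → driven is 2 external meshes, 2 reversals → CCW.
6 reversals in total — an even number — so the final shaft turns the same way as the first shaft.

counterclockwise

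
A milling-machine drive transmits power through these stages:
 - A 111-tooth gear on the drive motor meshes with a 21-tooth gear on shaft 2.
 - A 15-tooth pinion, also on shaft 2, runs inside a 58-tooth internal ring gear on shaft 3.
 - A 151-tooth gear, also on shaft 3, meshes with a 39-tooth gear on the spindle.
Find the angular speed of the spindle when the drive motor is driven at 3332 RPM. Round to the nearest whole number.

17635 RPM

the drive motor → shaft 2 (gear mesh, 21/111): 3332 ÷ 0.18919 = 17612 RPM
shaft 2 → shaft 3 (internal gear, 58/15): 17612 ÷ 3.8667 = 4554.8 RPM
shaft 3 → the spindle (gear mesh, 39/151): 4554.8 ÷ 0.25828 = 17635 RPM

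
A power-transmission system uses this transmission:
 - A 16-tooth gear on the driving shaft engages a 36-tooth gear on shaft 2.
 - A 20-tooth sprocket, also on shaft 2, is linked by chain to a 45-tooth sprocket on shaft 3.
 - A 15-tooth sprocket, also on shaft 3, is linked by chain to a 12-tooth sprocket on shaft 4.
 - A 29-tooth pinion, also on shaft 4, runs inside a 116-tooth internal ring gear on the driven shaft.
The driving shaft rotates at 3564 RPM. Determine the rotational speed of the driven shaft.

gear mesh 36/16 = 2.25 → 3564/2.25 = 1584 RPM
chain 45/20 = 2.25 → 1584/2.25 = 704 RPM
chain 12/15 = 0.8 → 704/0.8 = 880 RPM
internal gear 116/29 = 4 → 880/4 = 220 RPM

220 RPM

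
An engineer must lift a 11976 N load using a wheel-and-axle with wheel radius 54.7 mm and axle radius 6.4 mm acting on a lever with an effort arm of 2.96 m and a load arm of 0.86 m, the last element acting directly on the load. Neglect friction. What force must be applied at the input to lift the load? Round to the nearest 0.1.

407.1 N

Wheel-and-axle MA = R/r = 54.7/6.4 = 8.5469.
Lever MA = effort arm / load arm = 2.96/0.86 = 3.4419.
Combined ideal MA = 8.5469 × 3.4419 = 29.417.
Effort = load / MA = 11976 / 29.417 = 407.11 N.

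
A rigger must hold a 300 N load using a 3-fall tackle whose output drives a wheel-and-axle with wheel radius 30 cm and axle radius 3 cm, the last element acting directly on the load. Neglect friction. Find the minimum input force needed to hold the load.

10 N

Block-and-tackle MA = number of supporting rope parts = 3.
Wheel-and-axle MA = R/r = 30/3 = 10.
Combined ideal MA = 3 × 10 = 30.
Effort = load / MA = 300 / 30 = 10 N.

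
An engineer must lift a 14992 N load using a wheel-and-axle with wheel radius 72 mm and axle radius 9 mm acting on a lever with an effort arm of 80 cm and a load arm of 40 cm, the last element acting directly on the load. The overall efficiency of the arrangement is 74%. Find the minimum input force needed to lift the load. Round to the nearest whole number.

1266 N

Wheel-and-axle MA = R/r = 72/9 = 8.
Lever MA = effort arm / load arm = 80/40 = 2.
Combined ideal MA = 8 × 2 = 16.
Actual MA = 16 × 0.74 = 11.84.
Effort = load / actual MA = 14992 / 11.84 = 1266.2 N.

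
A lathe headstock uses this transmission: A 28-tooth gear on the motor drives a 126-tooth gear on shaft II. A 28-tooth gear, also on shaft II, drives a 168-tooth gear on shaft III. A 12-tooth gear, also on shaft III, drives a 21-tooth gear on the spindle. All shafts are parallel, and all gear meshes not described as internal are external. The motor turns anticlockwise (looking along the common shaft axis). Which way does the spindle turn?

clockwise

the motor → shaft II: external mesh, 1 reversal → CW.
shaft II → shaft III: external mesh, 1 reversal → CCW.
shaft III → the spindle: external mesh, 1 reversal → CW.
3 reversals in total — an odd number — so the spindle turns opposite to the motor.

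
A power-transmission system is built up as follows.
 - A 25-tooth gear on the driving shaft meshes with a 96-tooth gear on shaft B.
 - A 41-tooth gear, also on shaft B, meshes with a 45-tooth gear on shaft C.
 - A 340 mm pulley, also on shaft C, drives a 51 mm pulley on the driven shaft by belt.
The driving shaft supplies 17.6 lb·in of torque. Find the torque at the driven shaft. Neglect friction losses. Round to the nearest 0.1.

Gear mesh: ratio = 96/25 = 3.84; torque at shaft B = 17.6 × 3.84 = 67.584 lb·in.
Gear mesh: ratio = 45/41 = 1.0976; torque at shaft C = 67.584 × 1.0976 = 74.178 lb·in.
Belt: ratio = 51/340 = 0.15; torque at the driven shaft = 74.178 × 0.15 = 11.127 lb·in.

11.1 lb·in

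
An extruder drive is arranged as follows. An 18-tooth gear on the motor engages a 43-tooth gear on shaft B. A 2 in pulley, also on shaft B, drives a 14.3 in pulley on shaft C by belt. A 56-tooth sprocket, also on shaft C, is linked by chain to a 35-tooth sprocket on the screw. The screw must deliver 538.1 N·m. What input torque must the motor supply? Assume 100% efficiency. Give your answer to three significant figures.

50.4 N·m

Overall ratio R = 2.3889 × 7.15 × 0.625 = 10.675.
Input torque = output torque / R = 538.1 / 10.675 = 50.406 N·m.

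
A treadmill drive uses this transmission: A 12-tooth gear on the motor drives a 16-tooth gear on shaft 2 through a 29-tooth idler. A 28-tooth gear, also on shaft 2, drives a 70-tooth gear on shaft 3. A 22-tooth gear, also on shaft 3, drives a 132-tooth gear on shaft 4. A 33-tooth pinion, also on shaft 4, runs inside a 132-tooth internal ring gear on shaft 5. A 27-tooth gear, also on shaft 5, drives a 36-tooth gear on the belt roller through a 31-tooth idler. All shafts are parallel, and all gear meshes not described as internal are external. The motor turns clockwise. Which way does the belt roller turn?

the motor → shaft 2: driver → idler → driven is 2 external meshes, 2 reversals → CW.
shaft 2 → shaft 3: external mesh, 1 reversal → CCW.
shaft 3 → shaft 4: external mesh, 1 reversal → CW.
shaft 4 → shaft 5: internal mesh, same direction → CW.
shaft 5 → the belt roller: driver → idler → driven is 2 external meshes, 2 reversals → CW.
6 reversals in total — an even number — so the belt roller turns the same way as the motor.

clockwise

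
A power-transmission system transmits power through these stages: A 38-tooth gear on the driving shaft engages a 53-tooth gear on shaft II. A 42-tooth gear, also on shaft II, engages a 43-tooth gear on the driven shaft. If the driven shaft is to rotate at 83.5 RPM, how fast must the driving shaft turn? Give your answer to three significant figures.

119 RPM

Overall ratio R = 1.3947 × 1.0238 = 1.4279.
Required input speed = output speed × R = 83.5 × 1.4279 = 119.23 RPM.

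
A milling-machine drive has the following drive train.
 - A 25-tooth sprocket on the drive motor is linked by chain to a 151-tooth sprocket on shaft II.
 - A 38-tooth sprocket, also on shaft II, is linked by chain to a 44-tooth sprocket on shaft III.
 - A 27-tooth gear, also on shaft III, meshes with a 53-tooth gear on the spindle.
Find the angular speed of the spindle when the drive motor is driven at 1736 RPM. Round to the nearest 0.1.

126.5 RPM

chain 151/25 = 6.04 → 1736/6.04 = 287.42 RPM
chain 44/38 = 1.1579 → 287.42/1.1579 = 248.22 RPM
gear mesh 53/27 = 1.963 → 248.22/1.963 = 126.45 RPM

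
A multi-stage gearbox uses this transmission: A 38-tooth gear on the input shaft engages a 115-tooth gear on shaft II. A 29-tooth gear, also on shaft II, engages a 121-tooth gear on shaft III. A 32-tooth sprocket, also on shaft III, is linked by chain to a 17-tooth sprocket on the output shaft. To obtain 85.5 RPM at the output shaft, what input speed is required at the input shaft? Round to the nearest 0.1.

573.5 RPM

Overall ratio R = 3.0263 × 4.1724 × 0.53125 = 6.7081.
Required input speed = output speed × R = 85.5 × 6.7081 = 573.54 RPM.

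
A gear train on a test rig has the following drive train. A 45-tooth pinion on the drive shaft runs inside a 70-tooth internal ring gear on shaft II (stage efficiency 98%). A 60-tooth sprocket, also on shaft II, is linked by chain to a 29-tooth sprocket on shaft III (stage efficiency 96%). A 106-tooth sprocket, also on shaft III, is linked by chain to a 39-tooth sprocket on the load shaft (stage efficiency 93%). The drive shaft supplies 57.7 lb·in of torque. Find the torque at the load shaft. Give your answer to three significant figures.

14.0 lb·in

internal gear 70/45 = 1.5556 → τ = 57.7·1.5556·0.98 = 87.96 lb·in
chain 29/60 = 0.48333 → τ = 87.96·0.48333·0.96 = 40.814 lb·in
chain 39/106 = 0.36792 → τ = 40.814·0.36792·0.93 = 13.965 lb·in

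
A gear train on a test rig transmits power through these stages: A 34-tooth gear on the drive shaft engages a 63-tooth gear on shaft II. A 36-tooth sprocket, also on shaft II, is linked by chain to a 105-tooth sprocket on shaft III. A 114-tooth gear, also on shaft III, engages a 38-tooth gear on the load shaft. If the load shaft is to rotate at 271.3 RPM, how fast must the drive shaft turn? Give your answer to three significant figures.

Overall ratio R = 1.8529 × 2.9167 × 0.33333 = 1.8015.
Required input speed = output speed × R = 271.3 × 1.8015 = 488.74 RPM.

489 RPM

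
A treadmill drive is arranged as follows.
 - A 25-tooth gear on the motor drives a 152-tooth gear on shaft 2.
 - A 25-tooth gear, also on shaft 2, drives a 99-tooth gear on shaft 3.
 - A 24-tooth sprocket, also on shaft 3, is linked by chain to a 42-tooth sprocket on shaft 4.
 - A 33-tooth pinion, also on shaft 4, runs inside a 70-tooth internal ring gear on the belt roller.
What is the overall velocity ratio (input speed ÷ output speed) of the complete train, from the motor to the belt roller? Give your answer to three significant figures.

89.4

Each stage contributes driven/driver: gear mesh 152/25 = 6.08, gear mesh 99/25 = 3.96, chain 42/24 = 1.75, internal gear 70/33 = 2.1212.
Overall: 6.08 × 3.96 × 1.75 × 2.1212 = 89.376.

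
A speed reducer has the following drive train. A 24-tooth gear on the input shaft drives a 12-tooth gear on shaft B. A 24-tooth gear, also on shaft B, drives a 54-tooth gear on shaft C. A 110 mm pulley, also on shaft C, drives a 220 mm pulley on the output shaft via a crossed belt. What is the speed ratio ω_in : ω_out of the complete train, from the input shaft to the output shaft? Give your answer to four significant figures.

Each stage contributes driven/driver: gear mesh 12/24 = 0.5, gear mesh 54/24 = 2.25, belt 220/110 = 2.
Overall: 0.5 × 2.25 × 2 = 2.25.

2.250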